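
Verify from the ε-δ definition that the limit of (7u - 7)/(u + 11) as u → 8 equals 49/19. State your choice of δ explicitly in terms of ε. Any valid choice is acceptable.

δ = min(19/2, (361/168)ε)

Suppose ε > 0. We want δ > 0 with 0 < |u − 8| < δ ⇒ |(7u - 7)/(u + 11) − (49/19)| < ε.
Combining over a common denominator, (7u - 7)/(u + 11) − (49/19) = [(7u - 7)·19 − 49·(u + 11)] / [19·(u + 11)] = 84(u − 8) / (19(u + 11)).
So |(7u - 7)/(u + 11) − (49/19)| = 84|u − 8| / (19·|u + 11|).
Require δ ≤ 19/2, so |u + 11| ≥ |19| − |u − 8| > 19 − 19/2 = 19/2.
Hence |(7u - 7)/(u + 11) − (49/19)| < 84|u − 8|/(19·(19/2)) = (168/361)|u − 8|, which is < ε once |u − 8| < (361/168)ε.
Take δ = min(19/2, (361/168)ε). Then 0 < |u − 8| < δ forces both bounds, so |(7u - 7)/(u + 11) − (49/19)| < ε.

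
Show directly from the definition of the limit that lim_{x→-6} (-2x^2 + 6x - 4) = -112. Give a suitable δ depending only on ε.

δ = min(1, ε/32)

Let ε > 0. We want δ > 0 such that 0 < |x + 6| < δ implies |(-2x^2 + 6x - 4) + 112| < ε.
(-2x^2 + 6x - 4) + 112 = -2x^2 + 6x + 108 = (x + 6)(-2x + 18).
So |(-2x^2 + 6x - 4) + 112| = |x + 6|·|-2x + 18|.
Require δ ≤ 1. Then |x + 6| < 1 gives |x| < 7, and by the triangle inequality |-2x + 18| ≤ 2·7 + 18 = 32.
Hence |(-2x^2 + 6x - 4) + 112| ≤ 32|x + 6| < ε provided |x + 6| < ε/32.
Choosing δ = min(1, ε/32) ensures both conditions, hence |(-2x^2 + 6x - 4) + 112| < ε.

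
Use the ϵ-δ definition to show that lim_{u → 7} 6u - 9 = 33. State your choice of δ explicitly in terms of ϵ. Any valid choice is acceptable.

Let ϵ > 0 be given. We need δ > 0 so that 0 < |u − 7| < δ implies |(6u - 9) − 33| < ϵ.
|(6u - 9) − 33| = |6u - 42| = 6|u − 7|.
So 6|u − 7| < ϵ exactly when |u − 7| < ϵ/6.
Choosing δ = ϵ/6 gives |(6u - 9) − 33| = 6|u − 7| < ϵ whenever |u − 7| < δ.

δ = ϵ/6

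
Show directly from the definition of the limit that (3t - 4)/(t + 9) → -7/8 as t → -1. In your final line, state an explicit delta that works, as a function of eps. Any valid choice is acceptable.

delta = min(4, (32/31)eps)

Suppose eps > 0. We want delta > 0 with 0 < |t + 1| < delta ⇒ |(3t - 4)/(t + 9) + 7/8| < eps.
Combining over a common denominator, (3t - 4)/(t + 9) + 7/8 = [(3t - 4)·8 − (-7)·(t + 9)] / [8·(t + 9)] = 31(t + 1) / (8(t + 9)).
So |(3t - 4)/(t + 9) + 7/8| = 31|t + 1| / (8·|t + 9|).
Require delta ≤ 4, so |t + 9| ≥ |8| − |t + 1| > 8 − 4 = 4.
Hence |(3t - 4)/(t + 9) + 7/8| < 31|t + 1|/(8·4) = (31/32)|t + 1|, which is < eps once |t + 1| < (32/31)eps.
Take delta = min(4, (32/31)eps). Then 0 < |t + 1| < delta forces both bounds, so |(3t - 4)/(t + 9) + 7/8| < eps.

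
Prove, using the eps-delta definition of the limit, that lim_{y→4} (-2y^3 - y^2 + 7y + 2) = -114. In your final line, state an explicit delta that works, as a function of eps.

Fix eps > 0. We want delta > 0 such that 0 < |y − 4| < delta implies |(-2y^3 - y^2 + 7y + 2) + 114| < eps.
(-2y^3 - y^2 + 7y + 2) + 114 = -2y^3 - y^2 + 7y + 116 = (y − 4)(-2y^2 - 9y - 29).
So |(-2y^3 - y^2 + 7y + 2) + 114| = |y − 4|·|-2y^2 - 9y - 29|.
Assume first that |y − 4| < 2, so |y| < 6. Then |-2y^2 - 9y - 29| ≤ 2·6^2 + 9·6 + 29 = 155.
Hence |(-2y^3 - y^2 + 7y + 2) + 114| ≤ 155|y − 4| < eps provided |y − 4| < eps/155.
Take delta = min(2, eps/155). Then 0 < |y − 4| < delta gives both |y − 4| < 2 and |y − 4| < eps/155, so |(-2y^3 - y^2 + 7y + 2) + 114| < eps.

delta = min(2, eps/155)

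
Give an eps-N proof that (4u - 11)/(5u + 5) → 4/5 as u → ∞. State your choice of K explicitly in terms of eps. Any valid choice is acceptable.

Let eps > 0 be given. We seek K > 0 such that u > K implies |(4u - 11)/(5u + 5) − (4/5)| < eps.
(4u - 11)/(5u + 5) − (4/5) = (5(4u - 11) − 4(5u + 5)) / (5(5u + 5)) = -75/(5(5u + 5)).
For u > 0 we have 5u + 5 > 5u, so |(4u - 11)/(5u + 5) − (4/5)| = 75/(5(5u + 5)) < 75/(5·5u) = 3/u.
Thus |(4u - 11)/(5u + 5) − (4/5)| < eps whenever u > 3/eps.
Take K = 3/eps. If u > K then |(4u - 11)/(5u + 5) − (4/5)| < 3/u < eps.

K = 3/eps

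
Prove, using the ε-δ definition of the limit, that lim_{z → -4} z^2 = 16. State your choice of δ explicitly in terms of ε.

Suppose ε > 0. We seek δ > 0 with 0 < |z + 4| < δ ⇒ |z^2 − 16| < ε.
Factor: z^2 − 16 = (z + 4)(z - 4), so |z^2 − 16| = |z + 4|·|z - 4|.
Restrict δ ≤ 2. Then |z + 4| < 2 gives |z| < 6, so by the triangle inequality |z - 4| ≤ 6 + 4 = 10.
Hence |z^2 − 16| ≤ 10|z + 4|, which is < ε once |z + 4| < ε/10.
Take δ = min(2, ε/10). If 0 < |z + 4| < δ then both bounds hold and |z^2 − 16| ≤ 10|z + 4| < 10·(ε/10) = ε.

δ = min(2, ε/10)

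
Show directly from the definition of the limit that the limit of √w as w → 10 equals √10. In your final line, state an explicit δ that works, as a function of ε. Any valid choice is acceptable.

Let ε > 0. We want δ > 0 such that 0 < |w − 10| < δ implies |√w − √10| < ε.
Multiplying by the conjugate, |√w − √10| = |w − 10|/(√w + √10).
Restrict δ ≤ 10 so that |w − 10| < 10 forces w > 0, and then √w + √10 > √10.
Hence |√w − √10| < |w − 10|/√10, which is < ε once |w − 10| < √10·ε.
Take δ = min(10, √10·ε). If 0 < |w − 10| < δ then w > 0 and |√w − √10| < |w − 10|/√10 < ε.

δ = min(10, √10·ε)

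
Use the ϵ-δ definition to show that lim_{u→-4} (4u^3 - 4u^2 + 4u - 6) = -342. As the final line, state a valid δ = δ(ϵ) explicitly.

Fix ϵ > 0. We want δ > 0 such that 0 < |u + 4| < δ implies |(4u^3 - 4u^2 + 4u - 6) + 342| < ϵ.
(4u^3 - 4u^2 + 4u - 6) + 342 = 4u^3 - 4u^2 + 4u + 336 = (u + 4)(4u^2 - 20u + 84).
So |(4u^3 - 4u^2 + 4u - 6) + 342| = |u + 4|·|4u^2 - 20u + 84|.
Assume first that |u + 4| < 2, so |u| < 6. Then |4u^2 - 20u + 84| ≤ 4·6^2 + 20·6 + 84 = 348.
Hence |(4u^3 - 4u^2 + 4u - 6) + 342| ≤ 348|u + 4| < ϵ provided |u + 4| < ϵ/348.
Choosing δ = min(2, ϵ/348) ensures both conditions, hence |(4u^3 - 4u^2 + 4u - 6) + 342| < ϵ.

δ = min(2, ϵ/348)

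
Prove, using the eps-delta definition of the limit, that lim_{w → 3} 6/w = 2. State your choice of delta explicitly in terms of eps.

delta = min(3/2, (3/4)eps)

Fix eps > 0. We seek delta > 0 such that 0 < |w − 3| < delta implies |6/w − 2| < eps.
|6/w − 2| = 6·|3 − w|/(3·|w|) = 6|w − 3|/(3|w|).
Restrict delta ≤ 3/2. Then |w − 3| < 3/2 gives |w| > 3/2, so 3|w| > 9/2.
Then |6/w − 2| < 6|w − 3|/(9/2), which is < eps when |w − 3| < (3/4)eps.
Take delta = min(3/2, (3/4)eps). Then 0 < |w − 3| < delta gives both |w − 3| < 3/2 and |w − 3| < (3/4)eps, so |6/w − 2| < eps.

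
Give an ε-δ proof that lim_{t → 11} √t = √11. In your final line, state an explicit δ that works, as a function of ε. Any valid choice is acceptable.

Let ε > 0 be given. We want δ > 0 such that 0 < |t − 11| < δ implies |√t − √11| < ε.
Rationalise: √t − √11 = (t − 11)/(√t + √11), so |√t − √11| = |t − 11|/(√t + √11).
Restrict δ ≤ 11 so that |t − 11| < 11 forces t > 0, and then √t + √11 > √11.
Hence |√t − √11| < |t − 11|/√11, which is < ε once |t − 11| < √11·ε.
Take δ = min(11, √11·ε). If 0 < |t − 11| < δ then t > 0 and |√t − √11| < |t − 11|/√11 < ε.

δ = min(11, √11·ε)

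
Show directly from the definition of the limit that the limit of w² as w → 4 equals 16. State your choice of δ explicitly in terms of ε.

Let ε > 0 be given. We seek δ > 0 with 0 < |w − 4| < δ ⇒ |w² − 16| < ε.
Factor: w² − 16 = (w − 4)(w + 4), so |w² − 16| = |w − 4|·|w + 4|.
Restrict δ ≤ 2. Then |w − 4| < 2 gives |w| < 6, so by the triangle inequality |w + 4| ≤ 6 + 4 = 10.
Hence |w² − 16| ≤ 10|w − 4|, which is < ε once |w − 4| < ε/10.
Take δ = min(2, ε/10). If 0 < |w − 4| < δ then both bounds hold and |w² − 16| ≤ 10|w − 4| < 10·(ε/10) = ε.

δ = min(2, ε/10)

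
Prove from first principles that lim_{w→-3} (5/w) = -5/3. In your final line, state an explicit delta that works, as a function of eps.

Let eps > 0 be given. We seek delta > 0 such that 0 < |w + 3| < delta implies |5/w + 5/3| < eps.
|5/w + 5/3| = 5·|-3 − w|/(3·|w|) = 5|w + 3|/(3|w|).
Restrict delta ≤ 3/2. Then |w + 3| < 3/2 gives |w| > 3/2, so 3|w| > 9/2.
Then |5/w + 5/3| < 5|w + 3|/(9/2), which is < eps when |w + 3| < (9/10)eps.
Take delta = min(3/2, (9/10)eps). Then 0 < |w + 3| < delta gives both |w + 3| < 3/2 and |w + 3| < (9/10)eps, so |5/w + 5/3| < eps.

delta = min(3/2, (9/10)eps)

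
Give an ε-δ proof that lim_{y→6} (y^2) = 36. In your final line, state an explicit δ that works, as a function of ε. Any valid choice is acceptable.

δ = min(1, ε/13)

Suppose ε > 0. We seek δ > 0 with 0 < |y − 6| < δ ⇒ |y^2 − 36| < ε.
Factor: y^2 − 36 = (y − 6)(y + 6), so |y^2 − 36| = |y − 6|·|y + 6|.
Restrict δ ≤ 1. Then |y − 6| < 1 gives |y| < 7, so by the triangle inequality |y + 6| ≤ 7 + 6 = 13.
Hence |y^2 − 36| ≤ 13|y − 6|, which is < ε once |y − 6| < ε/13.
Take δ = min(1, ε/13). If 0 < |y − 6| < δ then both bounds hold and |y^2 − 36| ≤ 13|y − 6| < 13·(ε/13) = ε.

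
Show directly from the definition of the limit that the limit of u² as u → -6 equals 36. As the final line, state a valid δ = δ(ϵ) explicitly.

Let ϵ > 0. We seek δ > 0 with 0 < |u + 6| < δ ⇒ |u² − 36| < ϵ.
Factor: u² − 36 = (u + 6)(u - 6), so |u² − 36| = |u + 6|·|u - 6|.
Restrict δ ≤ 2. Then |u + 6| < 2 gives |u| < 8, so by the triangle inequality |u - 6| ≤ 8 + 6 = 14.
Hence |u² − 36| ≤ 14|u + 6|, which is < ϵ once |u + 6| < ϵ/14.
Take δ = min(2, ϵ/14). If 0 < |u + 6| < δ then both bounds hold and |u² − 36| ≤ 14|u + 6| < 14·(ϵ/14) = ϵ.

δ = min(2, ϵ/14)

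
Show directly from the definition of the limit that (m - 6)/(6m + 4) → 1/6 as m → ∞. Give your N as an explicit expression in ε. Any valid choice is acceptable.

N = (10/9)/ε

Let ε > 0 be given. For m ≥ 1, |(m - 6)/(6m + 4) − (1/6)| = |-40|/(6(6m + 4)) = 40/(6(6m + 4)).
Since 6m + 4 ≥ 6m for m ≥ 1, this is ≤ 40/(6·6m) = (10/9)/m.
So |(m - 6)/(6m + 4) − (1/6)| < ε whenever m > (10/9)/ε.
Take N = (10/9)/ε. If m > N then |(m - 6)/(6m + 4) − (1/6)| ≤ (10/9)/m < ε.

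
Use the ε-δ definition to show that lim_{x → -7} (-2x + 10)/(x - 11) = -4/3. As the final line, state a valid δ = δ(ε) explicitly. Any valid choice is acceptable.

δ = min(9, (27/2)ε)

Fix ε > 0. We want δ > 0 with 0 < |x + 7| < δ ⇒ |(-2x + 10)/(x - 11) + 4/3| < ε.
Combining over a common denominator, (-2x + 10)/(x - 11) + 4/3 = [(-2x + 10)·(-18) − 24·(x - 11)] / [(-18)·(x - 11)] = 12(x + 7) / ((-18)(x - 11)).
So |(-2x + 10)/(x - 11) + 4/3| = 12|x + 7| / (18·|x − 11|).
Require δ ≤ 9, so |x − 11| ≥ |-18| − |x + 7| > 18 − 9 = 9.
Hence |(-2x + 10)/(x - 11) + 4/3| < 12|x + 7|/(18·9) = (2/27)|x + 7|, which is < ε once |x + 7| < (27/2)ε.
Take δ = min(9, (27/2)ε). Then 0 < |x + 7| < δ forces both bounds, so |(-2x + 10)/(x - 11) + 4/3| < ε.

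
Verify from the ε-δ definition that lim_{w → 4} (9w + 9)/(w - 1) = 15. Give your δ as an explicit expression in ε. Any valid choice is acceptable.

Suppose ε > 0. We want δ > 0 with 0 < |w − 4| < δ ⇒ |(9w + 9)/(w - 1) − 15| < ε.
Combining over a common denominator, (9w + 9)/(w - 1) − 15 = [(9w + 9)·3 − 45·(w - 1)] / [3·(w - 1)] = -18(w − 4) / (3(w - 1)).
So |(9w + 9)/(w - 1) − 15| = 18|w − 4| / (3·|w − 1|).
Require δ ≤ 3/2, so |w − 1| ≥ |3| − |w − 4| > 3 − 3/2 = 3/2.
Hence |(9w + 9)/(w - 1) − 15| < 18|w − 4|/(3·(3/2)) = 4|w − 4|, which is < ε once |w − 4| < (1/4)ε.
Take δ = min(3/2, (1/4)ε). Then 0 < |w − 4| < δ forces both bounds, so |(9w + 9)/(w - 1) − 15| < ε.

δ = min(3/2, (1/4)ε)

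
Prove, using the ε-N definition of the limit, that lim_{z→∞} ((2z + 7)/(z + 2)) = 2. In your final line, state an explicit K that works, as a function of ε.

Suppose ε > 0. We seek K > 0 such that z > K implies |(2z + 7)/(z + 2) − 2| < ε.
(2z + 7)/(z + 2) − 2 = ((2z + 7) − 2(z + 2)) / ((z + 2)) = 3/((z + 2)).
For z > 0 we have z + 2 > z, so |(2z + 7)/(z + 2) − 2| = 3/((z + 2)) < 3/(z) = 3/z.
Thus |(2z + 7)/(z + 2) − 2| < ε whenever z > 3/ε.
Take K = 3/ε. If z > K then |(2z + 7)/(z + 2) − 2| < 3/z < ε.

K = 3/ε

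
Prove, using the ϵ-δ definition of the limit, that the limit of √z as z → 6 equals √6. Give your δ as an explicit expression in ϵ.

δ = min(6, √6·ϵ)

Let ϵ > 0. We want δ > 0 such that 0 < |z − 6| < δ implies |√z − √6| < ϵ.
Rationalise: √z − √6 = (z − 6)/(√z + √6), so |√z − √6| = |z − 6|/(√z + √6).
Restrict δ ≤ 6 so that |z − 6| < 6 forces z > 0, and then √z + √6 > √6.
Hence |√z − √6| < |z − 6|/√6, which is < ϵ once |z − 6| < √6·ϵ.
Take δ = min(6, √6·ϵ). If 0 < |z − 6| < δ then z > 0 and |√z − √6| < |z − 6|/√6 < ϵ.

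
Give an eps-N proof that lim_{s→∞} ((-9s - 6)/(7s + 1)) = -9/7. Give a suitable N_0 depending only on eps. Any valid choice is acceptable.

N_0 = (33/49)/eps

Let eps > 0 be given. We seek N_0 > 0 such that s > N_0 implies |(-9s - 6)/(7s + 1) + 9/7| < eps.
(-9s - 6)/(7s + 1) + 9/7 = (7(-9s - 6) − (-9)(7s + 1)) / (7(7s + 1)) = -33/(7(7s + 1)).
For s > 0 we have 7s + 1 > 7s, so |(-9s - 6)/(7s + 1) + 9/7| = 33/(7(7s + 1)) < 33/(7·7s) = (33/49)/s.
Thus |(-9s - 6)/(7s + 1) + 9/7| < eps whenever s > (33/49)/eps.
Take N_0 = (33/49)/eps. If s > N_0 then |(-9s - 6)/(7s + 1) + 9/7| < (33/49)/s < eps.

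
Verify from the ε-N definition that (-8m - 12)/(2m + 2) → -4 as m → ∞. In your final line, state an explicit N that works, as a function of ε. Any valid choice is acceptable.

N = 2/ε

Suppose ε > 0. For m ≥ 1, |(-8m - 12)/(2m + 2) + 4| = |-8|/(2(2m + 2)) = 8/(2(2m + 2)).
Since 2m + 2 ≥ 2m for m ≥ 1, this is ≤ 8/(2·2m) = 2/m.
So |(-8m - 12)/(2m + 2) + 4| < ε whenever m > 2/ε.
Take N = 2/ε. If m > N then |(-8m - 12)/(2m + 2) + 4| ≤ 2/m < ε.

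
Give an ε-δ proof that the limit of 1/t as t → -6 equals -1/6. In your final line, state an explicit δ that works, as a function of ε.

δ = min(3, 18ε)

Suppose ε > 0. We seek δ > 0 such that 0 < |t + 6| < δ implies |1/t + 1/6| < ε.
|1/t + 1/6| = |-6 − t|/(6·|t|) = |t + 6|/(6|t|).
Require δ ≤ 3 so that |t| > 6 − 3 = 3, hence 6|t| > 18.
Then |1/t + 1/6| < |t + 6|/18, which is < ε when |t + 6| < 18ε.
Take δ = min(3, 18ε). Then 0 < |t + 6| < δ gives both |t + 6| < 3 and |t + 6| < 18ε, so |1/t + 1/6| < ε.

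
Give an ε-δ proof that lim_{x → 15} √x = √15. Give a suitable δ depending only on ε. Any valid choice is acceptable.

δ = min(15, √15·ε)

Suppose ε > 0. We want δ > 0 such that 0 < |x − 15| < δ implies |√x − √15| < ε.
Rationalise: √x − √15 = (x − 15)/(√x + √15), so |√x − √15| = |x − 15|/(√x + √15).
Restrict δ ≤ 15 so that |x − 15| < 15 forces x > 0, and then √x + √15 > √15.
Hence |√x − √15| < |x − 15|/√15, which is < ε once |x − 15| < √15·ε.
Take δ = min(15, √15·ε). If 0 < |x − 15| < δ then x > 0 and |√x − √15| < |x − 15|/√15 < ε.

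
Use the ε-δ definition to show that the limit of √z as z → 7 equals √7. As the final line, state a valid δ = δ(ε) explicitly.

Let ε > 0. We want δ > 0 such that 0 < |z − 7| < δ implies |√z − √7| < ε.
Multiplying by the conjugate, |√z − √7| = |z − 7|/(√z + √7).
Restrict δ ≤ 7 so that |z − 7| < 7 forces z > 0, and then √z + √7 > √7.
Hence |√z − √7| < |z − 7|/√7, which is < ε once |z − 7| < √7·ε.
Take δ = min(7, √7·ε). If 0 < |z − 7| < δ then z > 0 and |√z − √7| < |z − 7|/√7 < ε.

δ = min(7, √7·ε)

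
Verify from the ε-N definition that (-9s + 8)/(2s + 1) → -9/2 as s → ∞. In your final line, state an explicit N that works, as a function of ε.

N = (25/4)/ε

Let ε > 0. We seek N > 0 such that s > N implies |(-9s + 8)/(2s + 1) + 9/2| < ε.
(-9s + 8)/(2s + 1) + 9/2 = (2(-9s + 8) − (-9)(2s + 1)) / (2(2s + 1)) = 25/(2(2s + 1)).
For s > 0 we have 2s + 1 > 2s, so |(-9s + 8)/(2s + 1) + 9/2| = 25/(2(2s + 1)) < 25/(2·2s) = (25/4)/s.
Thus |(-9s + 8)/(2s + 1) + 9/2| < ε whenever s > (25/4)/ε.
Take N = (25/4)/ε. If s > N then |(-9s + 8)/(2s + 1) + 9/2| < (25/4)/s < ε.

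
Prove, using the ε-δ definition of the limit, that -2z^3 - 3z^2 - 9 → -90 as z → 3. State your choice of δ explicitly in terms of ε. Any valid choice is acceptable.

Suppose ε > 0. We want δ > 0 such that 0 < |z − 3| < δ implies |(-2z^3 - 3z^2 - 9) + 90| < ε.
(-2z^3 - 3z^2 - 9) + 90 = -2z^3 - 3z^2 + 81 = (z − 3)(-2z^2 - 9z - 27).
So |(-2z^3 - 3z^2 - 9) + 90| = |z − 3|·|-2z^2 - 9z - 27|.
Require δ ≤ 2. Then |z − 3| < 2 gives |z| < 5, and by the triangle inequality |-2z^2 - 9z - 27| ≤ 2·5^2 + 9·5 + 27 = 122.
Hence |(-2z^3 - 3z^2 - 9) + 90| ≤ 122|z − 3| < ε provided |z − 3| < ε/122.
Take δ = min(2, ε/122). Then 0 < |z − 3| < δ gives both |z − 3| < 2 and |z − 3| < ε/122, so |(-2z^3 - 3z^2 - 9) + 90| < ε.

δ = min(2, ε/122)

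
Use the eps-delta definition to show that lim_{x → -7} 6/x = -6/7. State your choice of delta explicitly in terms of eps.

Let eps > 0. We seek delta > 0 such that 0 < |x + 7| < delta implies |6/x + 6/7| < eps.
|6/x + 6/7| = 6·|-7 − x|/(7·|x|) = 6|x + 7|/(7|x|).
Require delta ≤ 7/2 so that |x| > 7 − 7/2 = 7/2, hence 7|x| > 49/2.
Then |6/x + 6/7| < 6|x + 7|/(49/2), which is < eps when |x + 7| < (49/12)eps.
Take delta = min(7/2, (49/12)eps). Then 0 < |x + 7| < delta gives both |x + 7| < 7/2 and |x + 7| < (49/12)eps, so |6/x + 6/7| < eps.

delta = min(7/2, (49/12)eps)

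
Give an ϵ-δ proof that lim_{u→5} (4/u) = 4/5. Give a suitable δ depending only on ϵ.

Let ϵ > 0. We seek δ > 0 such that 0 < |u − 5| < δ implies |4/u − (4/5)| < ϵ.
|4/u − (4/5)| = 4·|5 − u|/(5·|u|) = 4|u − 5|/(5|u|).
Restrict δ ≤ 5/2. Then |u − 5| < 5/2 gives |u| > 5/2, so 5|u| > 25/2.
Then |4/u − (4/5)| < 4|u − 5|/(25/2), which is < ϵ when |u − 5| < (25/8)ϵ.
Take δ = min(5/2, (25/8)ϵ). Then 0 < |u − 5| < δ gives both |u − 5| < 5/2 and |u − 5| < (25/8)ϵ, so |4/u − (4/5)| < ϵ.

δ = min(5/2, (25/8)ϵ)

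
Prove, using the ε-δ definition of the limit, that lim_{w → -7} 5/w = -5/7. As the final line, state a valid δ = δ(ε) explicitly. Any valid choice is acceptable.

Let ε > 0 be given. We seek δ > 0 such that 0 < |w + 7| < δ implies |5/w + 5/7| < ε.
|5/w + 5/7| = 5·|-7 − w|/(7·|w|) = 5|w + 7|/(7|w|).
Require δ ≤ 7/2 so that |w| > 7 − 7/2 = 7/2, hence 7|w| > 49/2.
Then |5/w + 5/7| < 5|w + 7|/(49/2), which is < ε when |w + 7| < (49/10)ε.
Take δ = min(7/2, (49/10)ε). Then 0 < |w + 7| < δ gives both |w + 7| < 7/2 and |w + 7| < (49/10)ε, so |5/w + 5/7| < ε.

δ = min(7/2, (49/10)ε)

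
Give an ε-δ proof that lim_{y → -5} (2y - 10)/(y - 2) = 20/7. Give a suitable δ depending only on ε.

δ = min(7/2, (49/12)ε)

Fix ε > 0. We want δ > 0 with 0 < |y + 5| < δ ⇒ |(2y - 10)/(y - 2) − (20/7)| < ε.
Combining over a common denominator, (2y - 10)/(y - 2) − (20/7) = [(2y - 10)·(-7) − (-20)·(y - 2)] / [(-7)·(y - 2)] = 6(y + 5) / ((-7)(y - 2)).
So |(2y - 10)/(y - 2) − (20/7)| = 6|y + 5| / (7·|y − 2|).
Require δ ≤ 7/2, so |y − 2| ≥ |-7| − |y + 5| > 7 − 7/2 = 7/2.
Hence |(2y - 10)/(y - 2) − (20/7)| < 6|y + 5|/(7·(7/2)) = (12/49)|y + 5|, which is < ε once |y + 5| < (49/12)ε.
Take δ = min(7/2, (49/12)ε). Then 0 < |y + 5| < δ forces both bounds, so |(2y - 10)/(y - 2) − (20/7)| < ε.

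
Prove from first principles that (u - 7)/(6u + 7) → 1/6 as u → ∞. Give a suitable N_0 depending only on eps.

Let eps > 0. We seek N_0 > 0 such that u > N_0 implies |(u - 7)/(6u + 7) − (1/6)| < eps.
(u - 7)/(6u + 7) − (1/6) = (6(u - 7) − (6u + 7)) / (6(6u + 7)) = -49/(6(6u + 7)).
For u > 0 we have 6u + 7 > 6u, so |(u - 7)/(6u + 7) − (1/6)| = 49/(6(6u + 7)) < 49/(6·6u) = (49/36)/u.
Thus |(u - 7)/(6u + 7) − (1/6)| < eps whenever u > (49/36)/eps.
Take N_0 = (49/36)/eps. If u > N_0 then |(u - 7)/(6u + 7) − (1/6)| < (49/36)/u < eps.

N_0 = (49/36)/eps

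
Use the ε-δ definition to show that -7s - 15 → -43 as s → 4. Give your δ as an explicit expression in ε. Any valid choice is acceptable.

Let ε > 0. We need δ > 0 so that 0 < |s − 4| < δ implies |(-7s - 15) + 43| < ε.
|(-7s - 15) + 43| = |-7s + 28| = 7|s − 4|.
So 7|s − 4| < ε exactly when |s − 4| < ε/7.
Take δ = ε/7. If 0 < |s − 4| < δ then |(-7s - 15) + 43| = 7|s − 4| < 7·(ε/7) = ε.

δ = ε/7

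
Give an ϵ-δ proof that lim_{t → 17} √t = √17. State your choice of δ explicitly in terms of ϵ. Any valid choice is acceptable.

δ = min(17, √17·ϵ)

Let ϵ > 0 be given. We want δ > 0 such that 0 < |t − 17| < δ implies |√t − √17| < ϵ.
Rationalise: √t − √17 = (t − 17)/(√t + √17), so |√t − √17| = |t − 17|/(√t + √17).
Restrict δ ≤ 17 so that |t − 17| < 17 forces t > 0, and then √t + √17 > √17.
Hence |√t − √17| < |t − 17|/√17, which is < ϵ once |t − 17| < √17·ϵ.
Take δ = min(17, √17·ϵ). If 0 < |t − 17| < δ then t > 0 and |√t − √17| < |t − 17|/√17 < ϵ.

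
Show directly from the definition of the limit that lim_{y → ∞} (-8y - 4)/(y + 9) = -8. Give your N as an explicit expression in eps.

Fix eps > 0. We seek N > 0 such that y > N implies |(-8y - 4)/(y + 9) + 8| < eps.
(-8y - 4)/(y + 9) + 8 = ((-8y - 4) − (-8)(y + 9)) / ((y + 9)) = 68/((y + 9)).
For y > 0 we have y + 9 > y, so |(-8y - 4)/(y + 9) + 8| = 68/((y + 9)) < 68/(y) = 68/y.
Thus |(-8y - 4)/(y + 9) + 8| < eps whenever y > 68/eps.
Take N = 68/eps. If y > N then |(-8y - 4)/(y + 9) + 8| < 68/y < eps.

N = 68/eps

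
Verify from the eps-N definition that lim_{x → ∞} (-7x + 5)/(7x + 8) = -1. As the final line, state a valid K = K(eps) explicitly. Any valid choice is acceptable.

K = (13/7)/eps

Fix eps > 0. We seek K > 0 such that x > K implies |(-7x + 5)/(7x + 8) + 1| < eps.
(-7x + 5)/(7x + 8) + 1 = (7(-7x + 5) − (-7)(7x + 8)) / (7(7x + 8)) = 91/(7(7x + 8)).
For x > 0 we have 7x + 8 > 7x, so |(-7x + 5)/(7x + 8) + 1| = 91/(7(7x + 8)) < 91/(7·7x) = (13/7)/x.
Thus |(-7x + 5)/(7x + 8) + 1| < eps whenever x > (13/7)/eps.
Take K = (13/7)/eps. If x > K then |(-7x + 5)/(7x + 8) + 1| < (13/7)/x < eps.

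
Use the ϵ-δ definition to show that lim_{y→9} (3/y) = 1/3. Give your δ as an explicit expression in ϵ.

δ = min(9/2, (27/2)ϵ)

Let ϵ > 0 be given. We seek δ > 0 such that 0 < |y − 9| < δ implies |3/y − (1/3)| < ϵ.
|3/y − (1/3)| = 3·|9 − y|/(9·|y|) = 3|y − 9|/(9|y|).
Require δ ≤ 9/2 so that |y| > 9 − 9/2 = 9/2, hence 9|y| > 81/2.
Then |3/y − (1/3)| < 3|y − 9|/(81/2), which is < ϵ when |y − 9| < (27/2)ϵ.
Take δ = min(9/2, (27/2)ϵ). Then 0 < |y − 9| < δ gives both |y − 9| < 9/2 and |y − 9| < (27/2)ϵ, so |3/y − (1/3)| < ϵ.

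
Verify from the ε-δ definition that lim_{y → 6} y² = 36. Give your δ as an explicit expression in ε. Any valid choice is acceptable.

Fix ε > 0. We seek δ > 0 with 0 < |y − 6| < δ ⇒ |y² − 36| < ε.
Factor: y² − 36 = (y − 6)(y + 6), so |y² − 36| = |y − 6|·|y + 6|.
Restrict δ ≤ 1. Then |y − 6| < 1 gives |y| < 7, so by the triangle inequality |y + 6| ≤ 7 + 6 = 13.
Hence |y² − 36| ≤ 13|y − 6|, which is < ε once |y − 6| < ε/13.
Take δ = min(1, ε/13). If 0 < |y − 6| < δ then both bounds hold and |y² − 36| ≤ 13|y − 6| < 13·(ε/13) = ε.

δ = min(1, ε/13)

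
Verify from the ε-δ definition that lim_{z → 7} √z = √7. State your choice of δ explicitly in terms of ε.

δ = min(7, √7·ε)

Suppose ε > 0. We want δ > 0 such that 0 < |z − 7| < δ implies |√z − √7| < ε.
Multiplying by the conjugate, |√z − √7| = |z − 7|/(√z + √7).
Restrict δ ≤ 7 so that |z − 7| < 7 forces z > 0, and then √z + √7 > √7.
Hence |√z − √7| < |z − 7|/√7, which is < ε once |z − 7| < √7·ε.
Take δ = min(7, √7·ε). If 0 < |z − 7| < δ then z > 0 and |√z − √7| < |z − 7|/√7 < ε.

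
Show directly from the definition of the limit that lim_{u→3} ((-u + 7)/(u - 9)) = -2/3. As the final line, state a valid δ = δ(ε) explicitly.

Let ε > 0. We want δ > 0 with 0 < |u − 3| < δ ⇒ |(-u + 7)/(u - 9) + 2/3| < ε.
Combining over a common denominator, (-u + 7)/(u - 9) + 2/3 = [(-u + 7)·(-6) − 4·(u - 9)] / [(-6)·(u - 9)] = 2(u − 3) / ((-6)(u - 9)).
So |(-u + 7)/(u - 9) + 2/3| = 2|u − 3| / (6·|u − 9|).
Restrict δ ≤ 3. Then |u − 3| < 3 gives |u − 9| = |(u − 3) + (-6)| ≥ 6 − 3 = 3.
Hence |(-u + 7)/(u - 9) + 2/3| < 2|u − 3|/(6·3) = (1/9)|u − 3|, which is < ε once |u − 3| < 9ε.
Take δ = min(3, 9ε). Then 0 < |u − 3| < δ forces both bounds, so |(-u + 7)/(u - 9) + 2/3| < ε.

δ = min(3, 9ε)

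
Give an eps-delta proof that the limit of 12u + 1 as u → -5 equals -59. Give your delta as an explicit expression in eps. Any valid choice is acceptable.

delta = eps/12

Fix eps > 0. We need delta > 0 so that 0 < |u + 5| < delta implies |(12u + 1) + 59| < eps.
|(12u + 1) + 59| = |12u + 60| = 12|u + 5|.
Thus it suffices that |u + 5| < eps/12.
Choosing delta = eps/12 gives |(12u + 1) + 59| = 12|u + 5| < eps whenever |u + 5| < delta.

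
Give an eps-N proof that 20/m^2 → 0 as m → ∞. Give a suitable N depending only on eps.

Let eps > 0 be given. For m ≥ 1, |20/m^2 − 0| = 20/m^2.
20/m^2 < eps ⇔ m^2 > 20/eps ⇔ m > (20/eps)^{1/2}.
Take N = (20/eps)^{1/2}. Then m > N implies 20/m^2 < eps.

N = (20/eps)^{1/2}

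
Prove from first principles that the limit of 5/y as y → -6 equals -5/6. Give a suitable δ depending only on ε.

Let ε > 0. We seek δ > 0 such that 0 < |y + 6| < δ implies |5/y + 5/6| < ε.
|5/y + 5/6| = 5·|-6 − y|/(6·|y|) = 5|y + 6|/(6|y|).
Require δ ≤ 3 so that |y| > 6 − 3 = 3, hence 6|y| > 18.
Then |5/y + 5/6| < 5|y + 6|/18, which is < ε when |y + 6| < (18/5)ε.
Take δ = min(3, (18/5)ε). Then 0 < |y + 6| < δ gives both |y + 6| < 3 and |y + 6| < (18/5)ε, so |5/y + 5/6| < ε.

δ = min(3, (18/5)ε)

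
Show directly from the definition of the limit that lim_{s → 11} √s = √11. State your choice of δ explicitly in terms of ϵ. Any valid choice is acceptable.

δ = min(11, √11·ϵ)

Suppose ϵ > 0. We want δ > 0 such that 0 < |s − 11| < δ implies |√s − √11| < ϵ.
Multiplying by the conjugate, |√s − √11| = |s − 11|/(√s + √11).
Restrict δ ≤ 11 so that |s − 11| < 11 forces s > 0, and then √s + √11 > √11.
Hence |√s − √11| < |s − 11|/√11, which is < ϵ once |s − 11| < √11·ϵ.
Take δ = min(11, √11·ϵ). If 0 < |s − 11| < δ then s > 0 and |√s − √11| < |s − 11|/√11 < ϵ.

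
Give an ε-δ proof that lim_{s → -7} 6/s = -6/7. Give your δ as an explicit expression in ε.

δ = min(7/2, (49/12)ε)

Let ε > 0 be given. We seek δ > 0 such that 0 < |s + 7| < δ implies |6/s + 6/7| < ε.
|6/s + 6/7| = 6·|-7 − s|/(7·|s|) = 6|s + 7|/(7|s|).
Restrict δ ≤ 7/2. Then |s + 7| < 7/2 gives |s| > 7/2, so 7|s| > 49/2.
Then |6/s + 6/7| < 6|s + 7|/(49/2), which is < ε when |s + 7| < (49/12)ε.
Take δ = min(7/2, (49/12)ε). Then 0 < |s + 7| < δ gives both |s + 7| < 7/2 and |s + 7| < (49/12)ε, so |6/s + 6/7| < ε.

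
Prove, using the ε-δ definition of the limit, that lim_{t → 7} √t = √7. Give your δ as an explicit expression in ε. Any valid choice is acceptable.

Fix ε > 0. We want δ > 0 such that 0 < |t − 7| < δ implies |√t − √7| < ε.
Multiplying by the conjugate, |√t − √7| = |t − 7|/(√t + √7).
Restrict δ ≤ 7 so that |t − 7| < 7 forces t > 0, and then √t + √7 > √7.
Hence |√t − √7| < |t − 7|/√7, which is < ε once |t − 7| < √7·ε.
Take δ = min(7, √7·ε). If 0 < |t − 7| < δ then t > 0 and |√t − √7| < |t − 7|/√7 < ε.

δ = min(7, √7·ε)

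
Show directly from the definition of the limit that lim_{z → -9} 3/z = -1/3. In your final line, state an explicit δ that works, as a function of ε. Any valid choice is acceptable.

δ = min(9/2, (27/2)ε)

Fix ε > 0. We seek δ > 0 such that 0 < |z + 9| < δ implies |3/z + 1/3| < ε.
|3/z + 1/3| = 3·|-9 − z|/(9·|z|) = 3|z + 9|/(9|z|).
Restrict δ ≤ 9/2. Then |z + 9| < 9/2 gives |z| > 9/2, so 9|z| > 81/2.
Then |3/z + 1/3| < 3|z + 9|/(81/2), which is < ε when |z + 9| < (27/2)ε.
Take δ = min(9/2, (27/2)ε). Then 0 < |z + 9| < δ gives both |z + 9| < 9/2 and |z + 9| < (27/2)ε, so |3/z + 1/3| < ε.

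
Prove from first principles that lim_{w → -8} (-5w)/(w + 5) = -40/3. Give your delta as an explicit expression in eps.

Fix eps > 0. We want delta > 0 with 0 < |w + 8| < delta ⇒ |(-5w)/(w + 5) + 40/3| < eps.
Combining over a common denominator, (-5w)/(w + 5) + 40/3 = [(-5w)·(-3) − 40·(w + 5)] / [(-3)·(w + 5)] = -25(w + 8) / ((-3)(w + 5)).
So |(-5w)/(w + 5) + 40/3| = 25|w + 8| / (3·|w + 5|).
Restrict delta ≤ 3/2. Then |w + 8| < 3/2 gives |w + 5| = |(w + 8) + (-3)| ≥ 3 − 3/2 = 3/2.
Hence |(-5w)/(w + 5) + 40/3| < 25|w + 8|/(3·(3/2)) = (50/9)|w + 8|, which is < eps once |w + 8| < (9/50)eps.
Take delta = min(3/2, (9/50)eps). Then 0 < |w + 8| < delta forces both bounds, so |(-5w)/(w + 5) + 40/3| < eps.

delta = min(3/2, (9/50)eps)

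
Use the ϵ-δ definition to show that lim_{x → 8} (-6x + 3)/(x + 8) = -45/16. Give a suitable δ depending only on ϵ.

Suppose ϵ > 0. We want δ > 0 with 0 < |x − 8| < δ ⇒ |(-6x + 3)/(x + 8) + 45/16| < ϵ.
Combining over a common denominator, (-6x + 3)/(x + 8) + 45/16 = [(-6x + 3)·16 − (-45)·(x + 8)] / [16·(x + 8)] = -51(x − 8) / (16(x + 8)).
So |(-6x + 3)/(x + 8) + 45/16| = 51|x − 8| / (16·|x + 8|).
Restrict δ ≤ 8. Then |x − 8| < 8 gives |x + 8| = |(x − 8) + 16| ≥ 16 − 8 = 8.
Hence |(-6x + 3)/(x + 8) + 45/16| < 51|x − 8|/(16·8) = (51/128)|x − 8|, which is < ϵ once |x − 8| < (128/51)ϵ.
Take δ = min(8, (128/51)ϵ). Then 0 < |x − 8| < δ forces both bounds, so |(-6x + 3)/(x + 8) + 45/16| < ϵ.

δ = min(8, (128/51)ϵ)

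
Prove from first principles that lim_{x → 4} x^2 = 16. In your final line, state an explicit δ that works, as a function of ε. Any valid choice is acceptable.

δ = min(2, ε/10)

Let ε > 0. We seek δ > 0 with 0 < |x − 4| < δ ⇒ |x^2 − 16| < ε.
Factor: x^2 − 16 = (x − 4)(x + 4), so |x^2 − 16| = |x − 4|·|x + 4|.
Impose δ ≤ 2 so that |x| < 6; then |x + 4| ≤ 10.
Hence |x^2 − 16| ≤ 10|x − 4|, which is < ε once |x − 4| < ε/10.
Take δ = min(2, ε/10). If 0 < |x − 4| < δ then both bounds hold and |x^2 − 16| ≤ 10|x − 4| < 10·(ε/10) = ε.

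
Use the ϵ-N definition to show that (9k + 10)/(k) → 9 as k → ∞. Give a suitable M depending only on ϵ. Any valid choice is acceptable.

Let ϵ > 0 be given. For k ≥ 1, |(9k + 10)/(k) − 9| = |10|/((k)) = 10/((k)).
Since k ≥ k for k ≥ 1, this is ≤ 10/(k) = 10/k.
So |(9k + 10)/(k) − 9| < ϵ whenever k > 10/ϵ.
Take M = 10/ϵ. If k > M then |(9k + 10)/(k) − 9| ≤ 10/k < ϵ.

M = 10/ϵ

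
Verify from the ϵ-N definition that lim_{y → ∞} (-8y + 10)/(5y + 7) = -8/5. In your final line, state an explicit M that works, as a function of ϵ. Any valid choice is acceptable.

Let ϵ > 0. We seek M > 0 such that y > M implies |(-8y + 10)/(5y + 7) + 8/5| < ϵ.
(-8y + 10)/(5y + 7) + 8/5 = (5(-8y + 10) − (-8)(5y + 7)) / (5(5y + 7)) = 106/(5(5y + 7)).
For y > 0 we have 5y + 7 > 5y, so |(-8y + 10)/(5y + 7) + 8/5| = 106/(5(5y + 7)) < 106/(5·5y) = (106/25)/y.
Thus |(-8y + 10)/(5y + 7) + 8/5| < ϵ whenever y > (106/25)/ϵ.
Take M = (106/25)/ϵ. If y > M then |(-8y + 10)/(5y + 7) + 8/5| < (106/25)/y < ϵ.

M = (106/25)/ϵ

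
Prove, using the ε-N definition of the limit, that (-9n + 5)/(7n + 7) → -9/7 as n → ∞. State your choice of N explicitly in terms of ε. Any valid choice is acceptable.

N = 2/ε

Let ε > 0. For n ≥ 1, |(-9n + 5)/(7n + 7) + 9/7| = |98|/(7(7n + 7)) = 98/(7(7n + 7)).
Since 7n + 7 ≥ 7n for n ≥ 1, this is ≤ 98/(7·7n) = 2/n.
So |(-9n + 5)/(7n + 7) + 9/7| < ε whenever n > 2/ε.
Take N = 2/ε. If n > N then |(-9n + 5)/(7n + 7) + 9/7| ≤ 2/n < ε.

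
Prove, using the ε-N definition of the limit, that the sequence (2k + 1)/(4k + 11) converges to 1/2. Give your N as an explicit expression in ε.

N = (9/8)/ε

Let ε > 0 be given. For k ≥ 1, |(2k + 1)/(4k + 11) − (1/2)| = |-18|/(4(4k + 11)) = 18/(4(4k + 11)).
Since 4k + 11 ≥ 4k for k ≥ 1, this is ≤ 18/(4·4k) = (9/8)/k.
So |(2k + 1)/(4k + 11) − (1/2)| < ε whenever k > (9/8)/ε.
Take N = (9/8)/ε. If k > N then |(2k + 1)/(4k + 11) − (1/2)| ≤ (9/8)/k < ε.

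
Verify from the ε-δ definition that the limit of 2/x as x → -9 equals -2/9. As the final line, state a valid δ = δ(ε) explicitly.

Let ε > 0. We seek δ > 0 such that 0 < |x + 9| < δ implies |2/x + 2/9| < ε.
|2/x + 2/9| = 2·|-9 − x|/(9·|x|) = 2|x + 9|/(9|x|).
Require δ ≤ 9/2 so that |x| > 9 − 9/2 = 9/2, hence 9|x| > 81/2.
Then |2/x + 2/9| < 2|x + 9|/(81/2), which is < ε when |x + 9| < (81/4)ε.
Take δ = min(9/2, (81/4)ε). Then 0 < |x + 9| < δ gives both |x + 9| < 9/2 and |x + 9| < (81/4)ε, so |2/x + 2/9| < ε.

δ = min(9/2, (81/4)ε)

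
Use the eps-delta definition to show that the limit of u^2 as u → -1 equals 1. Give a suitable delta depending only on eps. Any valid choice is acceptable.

delta = min(1, eps/3)

Let eps > 0 be given. We seek delta > 0 with 0 < |u + 1| < delta ⇒ |u^2 − 1| < eps.
Factor: u^2 − 1 = (u + 1)(u - 1), so |u^2 − 1| = |u + 1|·|u - 1|.
Restrict delta ≤ 1. Then |u + 1| < 1 gives |u| < 2, so by the triangle inequality |u - 1| ≤ 2 + 1 = 3.
Hence |u^2 − 1| ≤ 3|u + 1|, which is < eps once |u + 1| < eps/3.
Take delta = min(1, eps/3). If 0 < |u + 1| < delta then both bounds hold and |u^2 − 1| ≤ 3|u + 1| < 3·(eps/3) = eps.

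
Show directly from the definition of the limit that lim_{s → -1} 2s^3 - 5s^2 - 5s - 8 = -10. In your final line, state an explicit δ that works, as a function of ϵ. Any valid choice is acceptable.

Suppose ϵ > 0. We want δ > 0 such that 0 < |s + 1| < δ implies |(2s^3 - 5s^2 - 5s - 8) + 10| < ϵ.
(2s^3 - 5s^2 - 5s - 8) + 10 = 2s^3 - 5s^2 - 5s + 2 = (s + 1)(2s^2 - 7s + 2).
So |(2s^3 - 5s^2 - 5s - 8) + 10| = |s + 1|·|2s^2 - 7s + 2|.
Assume first that |s + 1| < 1, so |s| < 2. Then |2s^2 - 7s + 2| ≤ 2·2^2 + 7·2 + 2 = 24.
Hence |(2s^3 - 5s^2 - 5s - 8) + 10| ≤ 24|s + 1| < ϵ provided |s + 1| < ϵ/24.
Choosing δ = min(1, ϵ/24) ensures both conditions, hence |(2s^3 - 5s^2 - 5s - 8) + 10| < ϵ.

δ = min(1, ϵ/24)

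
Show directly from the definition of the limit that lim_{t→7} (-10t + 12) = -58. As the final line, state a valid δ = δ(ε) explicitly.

Fix ε > 0. We need δ > 0 so that 0 < |t − 7| < δ implies |(-10t + 12) + 58| < ε.
|(-10t + 12) + 58| = |-10t + 70| = 10|t − 7|.
So 10|t − 7| < ε exactly when |t − 7| < ε/10.
Choosing δ = ε/10 gives |(-10t + 12) + 58| = 10|t − 7| < ε whenever |t − 7| < δ.

δ = ε/10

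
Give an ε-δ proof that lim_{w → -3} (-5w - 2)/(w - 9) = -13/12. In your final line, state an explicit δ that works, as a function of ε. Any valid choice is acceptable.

δ = min(6, (72/47)ε)

Let ε > 0. We want δ > 0 with 0 < |w + 3| < δ ⇒ |(-5w - 2)/(w - 9) + 13/12| < ε.
Combining over a common denominator, (-5w - 2)/(w - 9) + 13/12 = [(-5w - 2)·(-12) − 13·(w - 9)] / [(-12)·(w - 9)] = 47(w + 3) / ((-12)(w - 9)).
So |(-5w - 2)/(w - 9) + 13/12| = 47|w + 3| / (12·|w − 9|).
Require δ ≤ 6, so |w − 9| ≥ |-12| − |w + 3| > 12 − 6 = 6.
Hence |(-5w - 2)/(w - 9) + 13/12| < 47|w + 3|/(12·6) = (47/72)|w + 3|, which is < ε once |w + 3| < (72/47)ε.
Take δ = min(6, (72/47)ε). Then 0 < |w + 3| < δ forces both bounds, so |(-5w - 2)/(w - 9) + 13/12| < ε.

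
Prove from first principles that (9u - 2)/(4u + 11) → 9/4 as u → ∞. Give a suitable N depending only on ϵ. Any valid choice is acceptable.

Let ϵ > 0. We seek N > 0 such that u > N implies |(9u - 2)/(4u + 11) − (9/4)| < ϵ.
(9u - 2)/(4u + 11) − (9/4) = (4(9u - 2) − 9(4u + 11)) / (4(4u + 11)) = -107/(4(4u + 11)).
For u > 0 we have 4u + 11 > 4u, so |(9u - 2)/(4u + 11) − (9/4)| = 107/(4(4u + 11)) < 107/(4·4u) = (107/16)/u.
Thus |(9u - 2)/(4u + 11) − (9/4)| < ϵ whenever u > (107/16)/ϵ.
Take N = (107/16)/ϵ. If u > N then |(9u - 2)/(4u + 11) − (9/4)| < (107/16)/u < ϵ.

N = (107/16)/ϵ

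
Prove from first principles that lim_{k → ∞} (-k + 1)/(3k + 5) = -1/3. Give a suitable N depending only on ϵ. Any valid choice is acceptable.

N = (8/9)/ϵ

Suppose ϵ > 0. For k ≥ 1, |(-k + 1)/(3k + 5) + 1/3| = |8|/(3(3k + 5)) = 8/(3(3k + 5)).
Since 3k + 5 ≥ 3k for k ≥ 1, this is ≤ 8/(3·3k) = (8/9)/k.
So |(-k + 1)/(3k + 5) + 1/3| < ϵ whenever k > (8/9)/ϵ.
Take N = (8/9)/ϵ. If k > N then |(-k + 1)/(3k + 5) + 1/3| ≤ (8/9)/k < ϵ.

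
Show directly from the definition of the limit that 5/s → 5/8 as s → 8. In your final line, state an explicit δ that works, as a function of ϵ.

Suppose ϵ > 0. We seek δ > 0 such that 0 < |s − 8| < δ implies |5/s − (5/8)| < ϵ.
|5/s − (5/8)| = 5·|8 − s|/(8·|s|) = 5|s − 8|/(8|s|).
Restrict δ ≤ 4. Then |s − 8| < 4 gives |s| > 4, so 8|s| > 32.
Then |5/s − (5/8)| < 5|s − 8|/32, which is < ϵ when |s − 8| < (32/5)ϵ.
Take δ = min(4, (32/5)ϵ). Then 0 < |s − 8| < δ gives both |s − 8| < 4 and |s − 8| < (32/5)ϵ, so |5/s − (5/8)| < ϵ.

δ = min(4, (32/5)ϵ)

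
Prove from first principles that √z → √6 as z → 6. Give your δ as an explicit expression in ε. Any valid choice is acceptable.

δ = min(6, √6·ε)

Suppose ε > 0. We want δ > 0 such that 0 < |z − 6| < δ implies |√z − √6| < ε.
Rationalise: √z − √6 = (z − 6)/(√z + √6), so |√z − √6| = |z − 6|/(√z + √6).
Restrict δ ≤ 6 so that |z − 6| < 6 forces z > 0, and then √z + √6 > √6.
Hence |√z − √6| < |z − 6|/√6, which is < ε once |z − 6| < √6·ε.
Take δ = min(6, √6·ε). If 0 < |z − 6| < δ then z > 0 and |√z − √6| < |z − 6|/√6 < ε.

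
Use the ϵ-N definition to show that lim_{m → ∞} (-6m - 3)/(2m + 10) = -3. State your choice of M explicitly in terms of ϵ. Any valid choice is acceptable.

M = (27/2)/ϵ

Fix ϵ > 0. For m ≥ 1, |(-6m - 3)/(2m + 10) + 3| = |54|/(2(2m + 10)) = 54/(2(2m + 10)).
Since 2m + 10 ≥ 2m for m ≥ 1, this is ≤ 54/(2·2m) = (27/2)/m.
So |(-6m - 3)/(2m + 10) + 3| < ϵ whenever m > (27/2)/ϵ.
Take M = (27/2)/ϵ. If m > M then |(-6m - 3)/(2m + 10) + 3| ≤ (27/2)/m < ϵ.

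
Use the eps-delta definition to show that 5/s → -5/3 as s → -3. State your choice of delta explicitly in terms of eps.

Let eps > 0 be given. We seek delta > 0 such that 0 < |s + 3| < delta implies |5/s + 5/3| < eps.
|5/s + 5/3| = 5·|-3 − s|/(3·|s|) = 5|s + 3|/(3|s|).
Restrict delta ≤ 3/2. Then |s + 3| < 3/2 gives |s| > 3/2, so 3|s| > 9/2.
Then |5/s + 5/3| < 5|s + 3|/(9/2), which is < eps when |s + 3| < (9/10)eps.
Take delta = min(3/2, (9/10)eps). Then 0 < |s + 3| < delta gives both |s + 3| < 3/2 and |s + 3| < (9/10)eps, so |5/s + 5/3| < eps.

delta = min(3/2, (9/10)eps)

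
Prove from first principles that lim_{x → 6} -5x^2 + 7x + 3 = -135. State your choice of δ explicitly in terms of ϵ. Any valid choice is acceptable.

Let ϵ > 0 be given. We want δ > 0 such that 0 < |x − 6| < δ implies |(-5x^2 + 7x + 3) + 135| < ϵ.
(-5x^2 + 7x + 3) + 135 = -5x^2 + 7x + 138 = (x − 6)(-5x - 23).
So |(-5x^2 + 7x + 3) + 135| = |x − 6|·|-5x - 23|.
Require δ ≤ 2. Then |x − 6| < 2 gives |x| < 8, and by the triangle inequality |-5x - 23| ≤ 5·8 + 23 = 63.
Hence |(-5x^2 + 7x + 3) + 135| ≤ 63|x − 6| < ϵ provided |x − 6| < ϵ/63.
Take δ = min(2, ϵ/63). Then 0 < |x − 6| < δ gives both |x − 6| < 2 and |x − 6| < ϵ/63, so |(-5x^2 + 7x + 3) + 135| < ϵ.

δ = min(2, ϵ/63)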